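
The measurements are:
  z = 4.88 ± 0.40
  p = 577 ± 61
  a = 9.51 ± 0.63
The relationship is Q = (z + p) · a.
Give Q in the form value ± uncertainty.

Let u = z + p = 582. δu = √(δz² + δp²) = √(0.160 + 3720) = 61.0, so δu/u = 0.105.
Q is then a monomial in u, a:
δQ/Q = √((δu/u)² + (1·δa/a)²) = √(0.0110 + 0.00439) = 0.124
Q = 5530, so δQ = 0.124 × 5530 = 686.

5530 ± 686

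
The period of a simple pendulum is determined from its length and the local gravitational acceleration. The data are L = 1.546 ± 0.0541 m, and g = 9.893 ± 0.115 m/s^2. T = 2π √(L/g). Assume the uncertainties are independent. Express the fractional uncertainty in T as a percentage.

T is a product of powers, so relative uncertainties combine in quadrature:
  (½·δL/L)² = (0.5×0.0350)² = 0.000306;  (−½·δg/g)² = (-0.5×0.0116)² = 3.38e-05
δT/T = √(0.000340) = 0.0184

1.84%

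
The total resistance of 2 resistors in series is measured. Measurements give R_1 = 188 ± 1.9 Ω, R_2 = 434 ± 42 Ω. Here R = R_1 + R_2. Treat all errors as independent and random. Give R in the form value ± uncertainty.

622 ± 42.0 Ω

Absolute uncertainties add in quadrature for a linear combination:
  (δR_1)² = 3.61;  (δR_2)² = 1760
δR = √(1770) = 42.0 Ω
R = 622 Ω.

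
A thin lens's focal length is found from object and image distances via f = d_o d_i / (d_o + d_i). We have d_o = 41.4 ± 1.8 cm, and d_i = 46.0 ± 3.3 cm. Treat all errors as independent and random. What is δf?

0.893 cm

∂f/∂d_o = (d_i/(d_o+d_i))² = 0.277;  ∂f/∂d_i = (d_o/(d_o+d_i))² = 0.224
δf = √((∂f/∂d_o · δd_o)² + (∂f/∂d_i · δd_i)²) = √(0.249 + 0.548) = 0.893 cm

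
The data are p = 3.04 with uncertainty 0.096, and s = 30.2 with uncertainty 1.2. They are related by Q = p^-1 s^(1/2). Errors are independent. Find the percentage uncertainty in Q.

3.73%

For a monomial Q ∝ p^-1, s^(1/2), fractional errors add in quadrature:
  (-1·δp/p)² = (-1×0.0316)² = 0.000997;  (½·δs/s)² = (0.5×0.0397)² = 0.000395
δQ/Q = √(0.00139) = 0.0373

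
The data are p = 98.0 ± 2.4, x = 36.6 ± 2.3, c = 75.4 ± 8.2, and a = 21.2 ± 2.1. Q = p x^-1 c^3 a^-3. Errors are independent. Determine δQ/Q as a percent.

Since Q is a product/quotient, work with relative uncertainties:
  (1·δp/p)² = (1×0.0245)² = 0.000600;  (-1·δx/x)² = (-1×0.0628)² = 0.00395;  (3·δc/c)² = (3×0.109)² = 0.106;  (-3·δa/a)² = (-3×0.0991)² = 0.0883
δQ/Q = √(0.199) = 0.446

44.6%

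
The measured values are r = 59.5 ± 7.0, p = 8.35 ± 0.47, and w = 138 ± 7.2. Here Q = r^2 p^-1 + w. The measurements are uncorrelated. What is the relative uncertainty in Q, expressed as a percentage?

Let h = r^2·p^-1 = 424. δh/h = √((2·δr/r)² + (-1·δp/p)²) = √(0.0554 + 0.00317) = 0.242, so δh = 103.
Q = h + w: δQ = √(δh² + δw²) = √(10500 + 51.8) = 103
Q = 562, so δQ/Q = 103/562 = 0.183.

18.3%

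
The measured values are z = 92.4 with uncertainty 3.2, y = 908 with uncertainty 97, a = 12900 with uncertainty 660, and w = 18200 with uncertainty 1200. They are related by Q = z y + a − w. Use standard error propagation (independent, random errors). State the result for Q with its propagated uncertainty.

78600 ± 9520

Let p = z·y = 83900. δp/p = √((1·δz/z)² + (1·δy/y)²) = √(0.00120 + 0.0114) = 0.112, so δp = 9420.
Q = p + a − w: δQ = √(δp² + δa² + δw²) = √(8.88e+07 + 4.36e+05 + 1.44e+06) = 9520
Q = 78600.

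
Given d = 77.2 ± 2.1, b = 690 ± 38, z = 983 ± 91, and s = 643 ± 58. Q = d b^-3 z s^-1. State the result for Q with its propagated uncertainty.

For a monomial Q ∝ d, b^-3, z, s^-1, fractional errors add in quadrature:
  (1·δd/d)² = (1×0.0272)² = 0.000740;  (-3·δb/b)² = (-3×0.0551)² = 0.0273;  (1·δz/z)² = (1×0.0926)² = 0.00857;  (-1·δs/s)² = (-1×0.0902)² = 0.00814
δQ/Q = √(0.0447) = 0.212
Q = 3.59e-07, so δQ = 0.212 × 3.59e-07 = 7.6e-08.

(3.59 ± 0.760) × 10^-7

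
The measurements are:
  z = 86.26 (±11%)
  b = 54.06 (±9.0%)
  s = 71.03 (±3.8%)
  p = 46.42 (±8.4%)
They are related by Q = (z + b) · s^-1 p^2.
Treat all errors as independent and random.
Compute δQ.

Let u = z + b = 140.3. δu = √(δz² + δb²) = √(90.0 + 23.7) = 10.7, so δu/u = 0.0760.
Q is then a monomial in u, s, p:
δQ/Q = √((δu/u)² + (-1·δs/s)² + (2·δp/p)²) = √(0.00577 + 0.00144 + 0.0282) = 0.188
Q = 4257, so δQ = 0.188 × 4257 = 801.

801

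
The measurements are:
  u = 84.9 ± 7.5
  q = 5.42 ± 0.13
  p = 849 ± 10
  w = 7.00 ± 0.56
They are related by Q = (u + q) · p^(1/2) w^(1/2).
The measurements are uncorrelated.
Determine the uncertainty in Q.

643

Let h = u + q = 90.3. δh = √(δu² + δq²) = √(56.2 + 0.0169) = 7.50, so δh/h = 0.0831.
Q is then a monomial in h, p, w:
δQ/Q = √((δh/h)² + (½·δp/p)² + (½·δw/w)²) = √(0.00690 + 3.47e-05 + 0.00160) = 0.0924
Q = 6960, so δQ = 0.0924 × 6960 = 643.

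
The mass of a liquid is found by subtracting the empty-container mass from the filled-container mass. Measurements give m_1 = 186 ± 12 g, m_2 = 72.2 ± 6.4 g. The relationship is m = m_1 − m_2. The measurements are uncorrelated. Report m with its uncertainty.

Sums and differences: (δm)² = Σ (cᵢ δxᵢ)².
  (δm_1)² = 144;  (δm_2)² = 41.0
δm = √(185) = 13.6 g
m = 114 g.

114 ± 13.6 g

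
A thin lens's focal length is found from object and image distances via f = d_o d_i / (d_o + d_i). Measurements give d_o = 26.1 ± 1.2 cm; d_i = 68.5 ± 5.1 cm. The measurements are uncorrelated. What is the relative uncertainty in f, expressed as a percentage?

∂f/∂d_o = (d_i/(d_o+d_i))² = 0.524;  ∂f/∂d_i = (d_o/(d_o+d_i))² = 0.0761
δf = √((∂f/∂d_o · δd_o)² + (∂f/∂d_i · δd_i)²) = √(0.396 + 0.151) = 0.739 cm
f = 18.9 cm, so δf/f = 0.739/18.9 = 0.0391.

3.91%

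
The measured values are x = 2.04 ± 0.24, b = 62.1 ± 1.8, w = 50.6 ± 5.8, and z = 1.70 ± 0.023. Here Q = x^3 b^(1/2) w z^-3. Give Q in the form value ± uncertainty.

Q is a product of powers, so relative uncertainties combine in quadrature:
  (3·δx/x)² = (3×0.118)² = 0.125;  (½·δb/b)² = (0.5×0.0290)² = 0.000210;  (1·δw/w)² = (1×0.115)² = 0.0131;  (-3·δz/z)² = (-3×0.0135)² = 0.00165
δQ/Q = √(0.140) = 0.374
Q = 689, so δQ = 0.374 × 689 = 257.

689 ± 257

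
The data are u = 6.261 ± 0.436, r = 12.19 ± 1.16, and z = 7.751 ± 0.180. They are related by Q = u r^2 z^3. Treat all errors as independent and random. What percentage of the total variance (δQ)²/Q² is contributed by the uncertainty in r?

(δQ/Q)² = (1·δu/u)² + (2·δr/r)² + (3·δz/z)²
  u term: (1×0.0696)² = 0.00485
  r term: (2×0.0952)² = 0.0362
  z term: (3×0.0232)² = 0.00485
Total = 0.0459. Share from r = 0.0362/0.0459 = 0.789.

78.9%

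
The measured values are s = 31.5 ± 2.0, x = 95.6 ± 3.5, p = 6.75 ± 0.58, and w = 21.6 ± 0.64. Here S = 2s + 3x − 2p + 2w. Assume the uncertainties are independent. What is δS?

For a sum/difference, combine absolute errors in quadrature:
  (2·δs)² = 16.0;  (3·δx)² = 110;  (2·δp)² = 1.35;  (2·δw)² = 1.64
δS = √(129) = 11.4

11.4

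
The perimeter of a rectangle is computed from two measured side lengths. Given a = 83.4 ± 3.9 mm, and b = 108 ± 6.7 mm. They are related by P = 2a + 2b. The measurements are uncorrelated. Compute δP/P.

Absolute uncertainties add in quadrature for a linear combination:
  (2·δa)² = 60.8;  (2·δb)² = 180
δP = √(240) = 15.5 mm
P = 383 mm, so δP/P = 15.5/383 = 0.0405.

0.0405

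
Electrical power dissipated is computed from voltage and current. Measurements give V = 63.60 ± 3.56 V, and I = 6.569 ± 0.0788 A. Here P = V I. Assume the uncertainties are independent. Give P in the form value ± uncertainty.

417.8 ± 23.9 W

Relative error in a monomial: (δP/P)² = Σ (nᵢ · δxᵢ/xᵢ)².
  (1·δV/V)² = (1×0.0560)² = 0.00313;  (1·δI/I)² = (1×0.0120)² = 0.000144
δP/P = √(0.00328) = 0.0572
P = 417.8 W, so δP = 0.0572 × 417.8 = 23.9 W.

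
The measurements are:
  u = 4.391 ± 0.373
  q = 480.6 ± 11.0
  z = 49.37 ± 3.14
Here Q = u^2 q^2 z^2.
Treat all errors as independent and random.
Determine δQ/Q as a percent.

21.7%

Relative error in a monomial: (δQ/Q)² = Σ (nᵢ · δxᵢ/xᵢ)².
  (2·δu/u)² = (2×0.0849)² = 0.0289;  (2·δq/q)² = (2×0.0229)² = 0.00210;  (2·δz/z)² = (2×0.0636)² = 0.0162
δQ/Q = √(0.0471) = 0.217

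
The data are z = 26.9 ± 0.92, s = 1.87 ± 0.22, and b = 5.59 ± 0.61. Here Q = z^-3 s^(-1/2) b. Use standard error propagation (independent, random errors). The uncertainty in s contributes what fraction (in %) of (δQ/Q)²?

(δQ/Q)² = (-3·δz/z)² + (−½·δs/s)² + (1·δb/b)²
  z term: (-3×0.0342)² = 0.0105
  s term: (-0.5×0.118)² = 0.00346
  b term: (1×0.109)² = 0.0119
Total = 0.0259. Share from s = 0.00346/0.0259 = 0.134.

13.4%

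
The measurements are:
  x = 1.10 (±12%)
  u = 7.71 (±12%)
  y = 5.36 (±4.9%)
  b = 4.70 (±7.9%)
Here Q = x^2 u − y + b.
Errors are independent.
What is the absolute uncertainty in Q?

Let p = x^2·u = 9.33. δp/p = √((2·δx/x)² + (1·δu/u)²) = √(0.0576 + 0.0144) = 0.268, so δp = 2.50.
Q = p − y + b: δQ = √(δp² + δy² + δb²) = √(6.27 + 0.0690 + 0.138) = 2.54

2.54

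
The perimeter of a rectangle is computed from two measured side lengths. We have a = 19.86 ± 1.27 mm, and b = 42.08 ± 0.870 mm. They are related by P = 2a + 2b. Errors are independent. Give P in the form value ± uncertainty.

123.9 ± 3.08 mm

P is a linear combination, so absolute uncertainties add in quadrature:
  (2·δa)² = 6.45;  (2·δb)² = 3.03
δP = √(9.48) = 3.08 mm
P = 123.9 mm.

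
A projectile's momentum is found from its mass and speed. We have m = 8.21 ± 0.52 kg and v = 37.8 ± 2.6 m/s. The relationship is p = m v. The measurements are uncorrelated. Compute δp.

For a monomial p ∝ m, v, fractional errors add in quadrature:
  (1·δm/m)² = (1×0.0633)² = 0.00401;  (1·δv/v)² = (1×0.0688)² = 0.00473
δp/p = √(0.00874) = 0.0935
p = 310 kg·m/s, so δp = 0.0935 × 310 = 29.0 kg·m/s.

29.0 kg·m/s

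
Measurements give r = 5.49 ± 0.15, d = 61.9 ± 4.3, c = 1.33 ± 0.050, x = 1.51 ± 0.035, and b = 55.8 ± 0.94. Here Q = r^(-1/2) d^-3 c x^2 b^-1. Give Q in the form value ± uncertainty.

Products/powers → add relative errors in quadrature, weighted by exponent:
  (−½·δr/r)² = (-0.5×0.0273)² = 0.000187;  (-3·δd/d)² = (-3×0.0695)² = 0.0434;  (1·δc/c)² = (1×0.0376)² = 0.00141;  (2·δx/x)² = (2×0.0232)² = 0.00215;  (-1·δb/b)² = (-1×0.0168)² = 0.000284
δQ/Q = √(0.0475) = 0.218
Q = 9.78e-08, so δQ = 0.218 × 9.78e-08 = 2.13e-08.

(9.78 ± 2.13) × 10^-8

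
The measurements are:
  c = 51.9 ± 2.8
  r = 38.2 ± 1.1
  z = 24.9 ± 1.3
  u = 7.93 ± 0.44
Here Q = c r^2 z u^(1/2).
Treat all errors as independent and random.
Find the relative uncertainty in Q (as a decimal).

For a monomial Q ∝ c, r^2, z, u^(1/2), fractional errors add in quadrature:
  (1·δc/c)² = (1×0.0539)² = 0.00291;  (2·δr/r)² = (2×0.0288)² = 0.00332;  (1·δz/z)² = (1×0.0522)² = 0.00273;  (½·δu/u)² = (0.5×0.0555)² = 0.000770
δQ/Q = √(0.00972) = 0.0986

0.0986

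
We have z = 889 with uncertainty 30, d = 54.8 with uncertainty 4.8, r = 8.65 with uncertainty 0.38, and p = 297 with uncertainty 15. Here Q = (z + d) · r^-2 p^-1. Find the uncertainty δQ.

0.00452

Let u = z + d = 944. δu = √(δz² + δd²) = √(900 + 23.0) = 30.4, so δu/u = 0.0322.
Q is then a monomial in u, r, p:
δQ/Q = √((δu/u)² + (-2·δr/r)² + (-1·δp/p)²) = √(0.00104 + 0.00772 + 0.00255) = 0.106
Q = 0.0425, so δQ = 0.106 × 0.0425 = 0.00452.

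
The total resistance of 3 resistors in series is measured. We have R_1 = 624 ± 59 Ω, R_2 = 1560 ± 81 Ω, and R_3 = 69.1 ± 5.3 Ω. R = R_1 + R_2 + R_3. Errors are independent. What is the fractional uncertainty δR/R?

Absolute uncertainties add in quadrature for a linear combination:
  (δR_1)² = 3480;  (δR_2)² = 6560;  (δR_3)² = 28.1
δR = √(10100) = 100 Ω
R = 2250 Ω, so δR/R = 100/2250 = 0.0445.

0.0445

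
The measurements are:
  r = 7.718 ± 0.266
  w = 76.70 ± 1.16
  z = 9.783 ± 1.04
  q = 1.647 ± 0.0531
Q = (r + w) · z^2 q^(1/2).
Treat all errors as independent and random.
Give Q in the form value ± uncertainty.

Let u = r + w = 84.42. δu = √(δr² + δw²) = √(0.0708 + 1.35) = 1.19, so δu/u = 0.0141.
Q is then a monomial in u, z, q:
δQ/Q = √((δu/u)² + (2·δz/z)² + (½·δq/q)²) = √(0.000199 + 0.0452 + 0.000260) = 0.214
Q = 10370, so δQ = 0.214 × 10370 = 2220.

10370 ± 2220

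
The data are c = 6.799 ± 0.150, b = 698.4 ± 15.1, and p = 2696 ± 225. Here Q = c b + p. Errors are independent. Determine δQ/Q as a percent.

3.61%

Let w = c·b = 4748. δw/w = √((1·δc/c)² + (1·δb/b)²) = √(0.000487 + 0.000467) = 0.0309, so δw = 147.
Q = w + p: δQ = √(δw² + δp²) = √(21500 + 50600) = 269
Q = 7444, so δQ/Q = 269/7444 = 0.0361.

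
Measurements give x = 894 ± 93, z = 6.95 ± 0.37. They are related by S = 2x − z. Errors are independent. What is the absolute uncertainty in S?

S is a linear combination, so absolute uncertainties add in quadrature:
  (2·δx)² = 34600;  (δz)² = 0.137
δS = √(34600) = 186

186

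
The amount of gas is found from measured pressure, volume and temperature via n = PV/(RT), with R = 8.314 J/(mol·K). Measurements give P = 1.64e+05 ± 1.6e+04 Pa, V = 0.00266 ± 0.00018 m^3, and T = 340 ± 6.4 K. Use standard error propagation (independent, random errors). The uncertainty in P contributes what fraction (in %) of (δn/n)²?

(δn/n)² = (1·δP/P)² + (1·δV/V)² + (-1·δT/T)²
  P term: (1×0.0976)² = 0.00952
  V term: (1×0.0677)² = 0.00458
  T term: (-1×0.0188)² = 0.000354
Total = 0.0145. Share from P = 0.00952/0.0145 = 0.659.

65.9%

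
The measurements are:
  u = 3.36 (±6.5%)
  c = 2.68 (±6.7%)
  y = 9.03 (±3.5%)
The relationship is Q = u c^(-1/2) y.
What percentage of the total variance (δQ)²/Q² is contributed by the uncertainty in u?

(δQ/Q)² = (1·δu/u)² + (−½·δc/c)² + (1·δy/y)²
  u term: (1×0.0650)² = 0.00423
  c term: (-0.5×0.0670)² = 0.00112
  y term: (1×0.0350)² = 0.00123
Total = 0.00657. Share from u = 0.00423/0.00657 = 0.643.

64.3%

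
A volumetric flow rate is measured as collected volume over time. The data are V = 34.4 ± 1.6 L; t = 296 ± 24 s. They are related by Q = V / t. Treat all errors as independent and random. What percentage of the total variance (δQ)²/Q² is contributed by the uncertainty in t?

(δQ/Q)² = (1·δV/V)² + (-1·δt/t)²
  V term: (1×0.0465)² = 0.00216
  t term: (-1×0.0811)² = 0.00657
Total = 0.00874. Share from t = 0.00657/0.00874 = 0.752.

75.2%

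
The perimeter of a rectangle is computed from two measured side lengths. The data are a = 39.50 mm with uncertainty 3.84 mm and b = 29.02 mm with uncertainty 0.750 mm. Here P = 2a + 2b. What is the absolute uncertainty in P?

7.83 mm

Absolute uncertainties add in quadrature for a linear combination:
  (2·δa)² = 59.0;  (2·δb)² = 2.25
δP = √(61.2) = 7.83 mm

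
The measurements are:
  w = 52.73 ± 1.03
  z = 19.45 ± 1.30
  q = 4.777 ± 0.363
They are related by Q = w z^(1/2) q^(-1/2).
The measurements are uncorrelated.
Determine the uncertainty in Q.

Relative error in a monomial: (δQ/Q)² = Σ (nᵢ · δxᵢ/xᵢ)².
  (1·δw/w)² = (1×0.0195)² = 0.000382;  (½·δz/z)² = (0.5×0.0668)² = 0.00112;  (−½·δq/q)² = (-0.5×0.0760)² = 0.00144
δQ/Q = √(0.00294) = 0.0542
Q = 106.4, so δQ = 0.0542 × 106.4 = 5.77.

5.77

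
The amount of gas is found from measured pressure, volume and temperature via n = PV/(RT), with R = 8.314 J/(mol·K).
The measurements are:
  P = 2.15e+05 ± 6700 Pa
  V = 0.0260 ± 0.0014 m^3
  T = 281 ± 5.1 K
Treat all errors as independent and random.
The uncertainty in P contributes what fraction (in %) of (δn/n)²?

23.1%

(δn/n)² = (1·δP/P)² + (1·δV/V)² + (-1·δT/T)²
  P term: (1×0.0312)² = 0.000971
  V term: (1×0.0538)² = 0.00290
  T term: (-1×0.0181)² = 0.000329
Total = 0.00420. Share from P = 0.000971/0.00420 = 0.231.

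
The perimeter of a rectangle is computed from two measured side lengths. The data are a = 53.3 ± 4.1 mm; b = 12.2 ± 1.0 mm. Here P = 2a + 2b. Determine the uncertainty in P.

P is a linear combination, so absolute uncertainties add in quadrature:
  (2·δa)² = 67.2;  (2·δb)² = 4.00
δP = √(71.2) = 8.44 mm

8.44 mm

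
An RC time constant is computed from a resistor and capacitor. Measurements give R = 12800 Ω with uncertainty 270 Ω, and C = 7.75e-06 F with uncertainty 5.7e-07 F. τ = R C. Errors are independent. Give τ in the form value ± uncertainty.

Since τ is a product/quotient, work with relative uncertainties:
  (1·δR/R)² = (1×0.0211)² = 0.000445;  (1·δC/C)² = (1×0.0735)² = 0.00541
δτ/τ = √(0.00585) = 0.0765
τ = 0.0992 s, so δτ = 0.0765 × 0.0992 = 0.00759 s.

0.0992 ± 0.00759 s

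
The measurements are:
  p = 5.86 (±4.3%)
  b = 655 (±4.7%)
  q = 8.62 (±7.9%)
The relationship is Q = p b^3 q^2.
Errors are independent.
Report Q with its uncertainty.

For a monomial Q ∝ p, b^3, q^2, fractional errors add in quadrature:
  (1·δp/p)² = (1×0.0430)² = 0.00185;  (3·δb/b)² = (3×0.0470)² = 0.0199;  (2·δq/q)² = (2×0.0790)² = 0.0250
δQ/Q = √(0.0467) = 0.216
Q = 1.22e+11, so δQ = 0.216 × 1.22e+11 = 2.64e+10.

(1.22 ± 0.264) × 10^11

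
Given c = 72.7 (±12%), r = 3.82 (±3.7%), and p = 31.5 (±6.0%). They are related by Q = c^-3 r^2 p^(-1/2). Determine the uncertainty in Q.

2.5e-06

Since Q is a product/quotient, work with relative uncertainties:
  (-3·δc/c)² = (-3×0.120)² = 0.130;  (2·δr/r)² = (2×0.0370)² = 0.00548;  (−½·δp/p)² = (-0.5×0.0600)² = 0.000900
δQ/Q = √(0.136) = 0.369
Q = 6.77e-06, so δQ = 0.369 × 6.77e-06 = 2.5e-06.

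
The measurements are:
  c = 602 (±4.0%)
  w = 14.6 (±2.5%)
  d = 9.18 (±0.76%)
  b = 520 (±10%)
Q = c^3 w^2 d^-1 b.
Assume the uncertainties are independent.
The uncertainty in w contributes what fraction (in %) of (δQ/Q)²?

9.27%

(δQ/Q)² = (3·δc/c)² + (2·δw/w)² + (-1·δd/d)² + (1·δb/b)²
  c term: (3×0.0400)² = 0.0144
  w term: (2×0.0250)² = 0.00250
  d term: (-1×0.00760)² = 5.78e-05
  b term: (1×0.100)² = 0.0100
Total = 0.0270. Share from w = 0.00250/0.0270 = 0.0927.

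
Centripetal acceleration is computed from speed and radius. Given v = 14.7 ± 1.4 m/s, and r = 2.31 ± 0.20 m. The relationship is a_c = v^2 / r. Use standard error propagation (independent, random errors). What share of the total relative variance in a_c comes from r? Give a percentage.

17.1%

(δa_c/a_c)² = (2·δv/v)² + (-1·δr/r)²
  v term: (2×0.0952)² = 0.0363
  r term: (-1×0.0866)² = 0.00750
Total = 0.0438. Share from r = 0.00750/0.0438 = 0.171.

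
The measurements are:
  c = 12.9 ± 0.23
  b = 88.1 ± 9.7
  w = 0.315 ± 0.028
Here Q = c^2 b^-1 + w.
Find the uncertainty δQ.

Let p = c^2·b^-1 = 1.89. δp/p = √((2·δc/c)² + (-1·δb/b)²) = √(0.00127 + 0.0121) = 0.116, so δp = 0.219.
Q = p + w: δQ = √(δp² + δw²) = √(0.0478 + 0.000784) = 0.220

0.220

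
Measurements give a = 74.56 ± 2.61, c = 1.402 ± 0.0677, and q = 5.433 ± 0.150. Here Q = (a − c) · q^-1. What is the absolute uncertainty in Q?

Let u = a − c = 73.16. δu = √(δa² + δc²) = √(6.81 + 0.00458) = 2.61, so δu/u = 0.0357.
Q is then a monomial in u, q:
δQ/Q = √((δu/u)² + (-1·δq/q)²) = √(0.00127 + 0.000762) = 0.0451
Q = 13.47, so δQ = 0.0451 × 13.47 = 0.608.

0.608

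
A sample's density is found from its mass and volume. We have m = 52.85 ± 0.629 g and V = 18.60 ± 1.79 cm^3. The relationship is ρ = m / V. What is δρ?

Products/powers → add relative errors in quadrature, weighted by exponent:
  (1·δm/m)² = (1×0.0119)² = 0.000142;  (-1·δV/V)² = (-1×0.0962)² = 0.00926
δρ/ρ = √(0.00940) = 0.0970
ρ = 2.841 g/cm^3, so δρ = 0.0970 × 2.841 = 0.276 g/cm^3.

0.276 g/cm^3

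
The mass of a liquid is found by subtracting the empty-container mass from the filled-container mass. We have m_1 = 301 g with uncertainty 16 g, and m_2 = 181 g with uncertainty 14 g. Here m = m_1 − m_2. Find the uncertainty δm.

21.3 g

For a sum/difference, combine absolute errors in quadrature:
  (δm_1)² = 256;  (δm_2)² = 196
δm = √(452) = 21.3 g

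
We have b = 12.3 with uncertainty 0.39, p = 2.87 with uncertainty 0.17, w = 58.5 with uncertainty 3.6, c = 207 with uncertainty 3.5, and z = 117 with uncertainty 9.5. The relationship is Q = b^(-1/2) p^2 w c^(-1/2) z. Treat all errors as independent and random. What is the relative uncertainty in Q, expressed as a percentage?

Relative error in a monomial: (δQ/Q)² = Σ (nᵢ · δxᵢ/xᵢ)².
  (−½·δb/b)² = (-0.5×0.0317)² = 0.000251;  (2·δp/p)² = (2×0.0592)² = 0.0140;  (1·δw/w)² = (1×0.0615)² = 0.00379;  (−½·δc/c)² = (-0.5×0.0169)² = 7.15e-05;  (1·δz/z)² = (1×0.0812)² = 0.00659
δQ/Q = √(0.0247) = 0.157

15.7%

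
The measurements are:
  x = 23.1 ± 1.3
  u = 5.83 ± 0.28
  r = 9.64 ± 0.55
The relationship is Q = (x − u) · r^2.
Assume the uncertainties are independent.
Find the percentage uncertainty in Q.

13.8%

Let w = x − u = 17.3. δw = √(δx² + δu²) = √(1.69 + 0.0784) = 1.33, so δw/w = 0.0770.
Q is then a monomial in w, r:
δQ/Q = √((δw/w)² + (2·δr/r)²) = √(0.00593 + 0.0130) = 0.138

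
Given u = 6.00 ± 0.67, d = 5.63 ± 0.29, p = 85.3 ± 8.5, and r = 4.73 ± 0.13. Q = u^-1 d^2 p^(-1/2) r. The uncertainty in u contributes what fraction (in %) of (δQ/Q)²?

47.4%

(δQ/Q)² = (-1·δu/u)² + (2·δd/d)² + (−½·δp/p)² + (1·δr/r)²
  u term: (-1×0.112)² = 0.0125
  d term: (2×0.0515)² = 0.0106
  p term: (-0.5×0.0996)² = 0.00248
  r term: (1×0.0275)² = 0.000755
Total = 0.0263. Share from u = 0.0125/0.0263 = 0.474.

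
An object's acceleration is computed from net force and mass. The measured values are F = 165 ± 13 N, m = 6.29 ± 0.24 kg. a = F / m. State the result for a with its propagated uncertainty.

Each factor contributes (exponent × relative error)² to (δa/a)²:
  (1·δF/F)² = (1×0.0788)² = 0.00621;  (-1·δm/m)² = (-1×0.0382)² = 0.00146
δa/a = √(0.00766) = 0.0875
a = 26.2 m/s^2, so δa = 0.0875 × 26.2 = 2.30 m/s^2.

26.2 ± 2.30 m/s^2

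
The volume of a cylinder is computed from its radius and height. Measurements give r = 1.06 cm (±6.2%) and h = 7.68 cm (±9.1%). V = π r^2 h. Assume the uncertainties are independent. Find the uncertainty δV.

V is a product of powers, so relative uncertainties combine in quadrature:
  (2·δr/r)² = (2×0.0620)² = 0.0154;  (1·δh/h)² = (1×0.0910)² = 0.00828
δV/V = √(0.0237) = 0.154
V = 27.1 cm^3, so δV = 0.154 × 27.1 = 4.17 cm^3.

4.17 cm^3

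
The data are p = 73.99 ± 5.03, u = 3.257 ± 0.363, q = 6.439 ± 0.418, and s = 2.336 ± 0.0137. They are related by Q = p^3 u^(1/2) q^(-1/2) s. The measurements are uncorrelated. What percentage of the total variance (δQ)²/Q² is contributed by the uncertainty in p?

90.8%

(δQ/Q)² = (3·δp/p)² + (½·δu/u)² + (−½·δq/q)² + (1·δs/s)²
  p term: (3×0.0680)² = 0.0416
  u term: (0.5×0.111)² = 0.00311
  q term: (-0.5×0.0649)² = 0.00105
  s term: (1×0.00586)² = 3.44e-05
Total = 0.0458. Share from p = 0.0416/0.0458 = 0.908.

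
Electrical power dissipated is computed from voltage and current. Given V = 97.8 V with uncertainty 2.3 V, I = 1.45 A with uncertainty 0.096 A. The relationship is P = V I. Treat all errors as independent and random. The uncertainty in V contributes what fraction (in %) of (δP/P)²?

(δP/P)² = (1·δV/V)² + (1·δI/I)²
  V term: (1×0.0235)² = 0.000553
  I term: (1×0.0662)² = 0.00438
Total = 0.00494. Share from V = 0.000553/0.00494 = 0.112.

11.2%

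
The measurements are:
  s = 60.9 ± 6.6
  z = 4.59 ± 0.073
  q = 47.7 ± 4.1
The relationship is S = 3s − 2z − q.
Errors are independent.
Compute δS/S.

Each term contributes (cᵢ δxᵢ)² to (δS)²:
  (3·δs)² = 392;  (2·δz)² = 0.0213;  (δq)² = 16.8
δS = √(409) = 20.2
S = 126, so δS/S = 20.2/126 = 0.161.

0.161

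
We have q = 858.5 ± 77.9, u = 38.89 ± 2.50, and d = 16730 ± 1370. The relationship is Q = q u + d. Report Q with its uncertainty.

50120 ± 3960

Let p = q·u = 33390. δp/p = √((1·δq/q)² + (1·δu/u)²) = √(0.00823 + 0.00413) = 0.111, so δp = 3710.
Q = p + d: δQ = √(δp² + δd²) = √(1.38e+07 + 1.88e+06) = 3960
Q = 50120.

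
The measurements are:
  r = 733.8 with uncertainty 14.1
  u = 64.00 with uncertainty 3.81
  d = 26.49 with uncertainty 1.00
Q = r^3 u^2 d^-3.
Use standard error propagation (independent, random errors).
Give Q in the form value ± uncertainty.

Products/powers → add relative errors in quadrature, weighted by exponent:
  (3·δr/r)² = (3×0.0192)² = 0.00332;  (2·δu/u)² = (2×0.0595)² = 0.0142;  (-3·δd/d)² = (-3×0.0378)² = 0.0128
δQ/Q = √(0.0303) = 0.174
Q = 8.707e+07, so δQ = 0.174 × 8.707e+07 = 1.52e+07.

(8.707 ± 1.52) × 10^7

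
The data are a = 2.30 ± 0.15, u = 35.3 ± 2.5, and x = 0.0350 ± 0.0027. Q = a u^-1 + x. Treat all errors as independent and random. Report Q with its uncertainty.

0.100 ± 0.00683

Let p = a·u^-1 = 0.0652. δp/p = √((1·δa/a)² + (-1·δu/u)²) = √(0.00425 + 0.00502) = 0.0963, so δp = 0.00627.
Q = p + x: δQ = √(δp² + δx²) = √(3.93e-05 + 7.29e-06) = 0.00683
Q = 0.100.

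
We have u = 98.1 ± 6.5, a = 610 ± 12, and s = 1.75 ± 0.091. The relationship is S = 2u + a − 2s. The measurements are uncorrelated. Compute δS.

Absolute uncertainties add in quadrature for a linear combination:
  (2·δu)² = 169;  (δa)² = 144;  (2·δs)² = 0.0331
δS = √(313) = 17.7

17.7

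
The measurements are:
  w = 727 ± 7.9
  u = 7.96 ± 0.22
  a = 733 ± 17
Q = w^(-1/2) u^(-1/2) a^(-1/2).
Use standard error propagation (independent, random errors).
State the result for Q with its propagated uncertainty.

Since Q is a product/quotient, work with relative uncertainties:
  (−½·δw/w)² = (-0.5×0.0109)² = 2.95e-05;  (−½·δu/u)² = (-0.5×0.0276)² = 0.000191;  (−½·δa/a)² = (-0.5×0.0232)² = 0.000134
δQ/Q = √(0.000355) = 0.0188
Q = 0.000486, so δQ = 0.0188 × 0.000486 = 9.15e-06.

(4.86 ± 0.0915) × 10^-4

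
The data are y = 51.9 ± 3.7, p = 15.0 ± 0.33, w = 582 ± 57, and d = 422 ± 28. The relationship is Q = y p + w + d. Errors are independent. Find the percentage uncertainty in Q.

Let h = y·p = 778. δh/h = √((1·δy/y)² + (1·δp/p)²) = √(0.00508 + 0.000484) = 0.0746, so δh = 58.1.
Q = h + w + d: δQ = √(δh² + δw² + δd²) = √(3370 + 3250 + 784) = 86.1
Q = 1780, so δQ/Q = 86.1/1780 = 0.0483.

4.83%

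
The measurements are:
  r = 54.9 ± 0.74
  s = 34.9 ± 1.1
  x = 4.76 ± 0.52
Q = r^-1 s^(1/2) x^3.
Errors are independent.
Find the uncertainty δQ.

Each factor contributes (exponent × relative error)² to (δQ/Q)²:
  (-1·δr/r)² = (-1×0.0135)² = 0.000182;  (½·δs/s)² = (0.5×0.0315)² = 0.000248;  (3·δx/x)² = (3×0.109)² = 0.107
δQ/Q = √(0.108) = 0.328
Q = 11.6, so δQ = 0.328 × 11.6 = 3.81.

3.81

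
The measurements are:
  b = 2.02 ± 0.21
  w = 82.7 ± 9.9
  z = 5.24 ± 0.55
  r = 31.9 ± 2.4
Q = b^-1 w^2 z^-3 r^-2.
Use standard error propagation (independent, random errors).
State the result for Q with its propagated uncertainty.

Each factor contributes (exponent × relative error)² to (δQ/Q)²:
  (-1·δb/b)² = (-1×0.104)² = 0.0108;  (2·δw/w)² = (2×0.120)² = 0.0573;  (-3·δz/z)² = (-3×0.105)² = 0.0992;  (-2·δr/r)² = (-2×0.0752)² = 0.0226
δQ/Q = √(0.190) = 0.436
Q = 0.0231, so δQ = 0.436 × 0.0231 = 0.0101.

0.0231 ± 0.0101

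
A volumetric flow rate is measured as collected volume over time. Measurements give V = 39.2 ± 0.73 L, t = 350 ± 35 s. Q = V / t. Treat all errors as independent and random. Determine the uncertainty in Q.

0.0114 L/s

Relative error in a monomial: (δQ/Q)² = Σ (nᵢ · δxᵢ/xᵢ)².
  (1·δV/V)² = (1×0.0186)² = 0.000347;  (-1·δt/t)² = (-1×0.100)² = 0.0100
δQ/Q = √(0.0103) = 0.102
Q = 0.112 L/s, so δQ = 0.102 × 0.112 = 0.0114 L/s.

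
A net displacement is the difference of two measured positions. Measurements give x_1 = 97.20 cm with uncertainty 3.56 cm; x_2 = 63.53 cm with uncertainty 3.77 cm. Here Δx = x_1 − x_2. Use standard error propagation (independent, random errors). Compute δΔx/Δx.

Absolute uncertainties add in quadrature for a linear combination:
  (δx_1)² = 12.7;  (δx_2)² = 14.2
δΔx = √(26.9) = 5.19 cm
Δx = 33.67 cm, so δΔx/Δx = 5.19/33.67 = 0.154.

0.154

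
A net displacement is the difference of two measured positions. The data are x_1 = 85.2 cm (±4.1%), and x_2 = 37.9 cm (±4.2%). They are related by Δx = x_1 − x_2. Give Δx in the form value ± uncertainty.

47.3 ± 3.84 cm

Each term contributes (cᵢ δxᵢ)² to (δΔx)²:
  (δx_1)² = 12.2;  (δx_2)² = 2.53
δΔx = √(14.7) = 3.84 cm
Δx = 47.3 cm.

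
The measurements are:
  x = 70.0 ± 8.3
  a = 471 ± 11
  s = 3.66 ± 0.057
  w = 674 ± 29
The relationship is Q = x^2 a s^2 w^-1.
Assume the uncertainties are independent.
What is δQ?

Relative error in a monomial: (δQ/Q)² = Σ (nᵢ · δxᵢ/xᵢ)².
  (2·δx/x)² = (2×0.119)² = 0.0562;  (1·δa/a)² = (1×0.0234)² = 0.000545;  (2·δs/s)² = (2×0.0156)² = 0.000970;  (-1·δw/w)² = (-1×0.0430)² = 0.00185
δQ/Q = √(0.0596) = 0.244
Q = 45900, so δQ = 0.244 × 45900 = 11200.

11200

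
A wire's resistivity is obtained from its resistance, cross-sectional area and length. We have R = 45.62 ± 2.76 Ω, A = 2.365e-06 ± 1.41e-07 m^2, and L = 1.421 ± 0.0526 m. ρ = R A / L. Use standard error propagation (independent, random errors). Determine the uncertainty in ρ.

Each factor contributes (exponent × relative error)² to (δρ/ρ)²:
  (1·δR/R)² = (1×0.0605)² = 0.00366;  (1·δA/A)² = (1×0.0596)² = 0.00355;  (-1·δL/L)² = (-1×0.0370)² = 0.00137
δρ/ρ = √(0.00858) = 0.0927
ρ = 7.593e-05 Ω·m, so δρ = 0.0927 × 7.593e-05 = 7.03e-06 Ω·m.

7.03e-06 Ω·m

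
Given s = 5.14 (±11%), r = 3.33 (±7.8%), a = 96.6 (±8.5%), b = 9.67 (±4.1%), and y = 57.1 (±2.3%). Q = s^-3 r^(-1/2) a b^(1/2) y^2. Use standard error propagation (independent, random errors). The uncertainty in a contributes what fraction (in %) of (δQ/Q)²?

(δQ/Q)² = (-3·δs/s)² + (−½·δr/r)² + (1·δa/a)² + (½·δb/b)² + (2·δy/y)²
  s term: (-3×0.110)² = 0.109
  r term: (-0.5×0.0780)² = 0.00152
  a term: (1×0.0850)² = 0.00723
  b term: (0.5×0.0410)² = 0.000420
  y term: (2×0.0230)² = 0.00212
Total = 0.120. Share from a = 0.00723/0.120 = 0.0601.

6.01%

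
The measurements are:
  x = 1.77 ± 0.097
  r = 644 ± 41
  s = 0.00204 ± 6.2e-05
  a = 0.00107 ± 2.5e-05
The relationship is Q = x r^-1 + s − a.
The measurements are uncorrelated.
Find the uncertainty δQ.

Let p = x·r^-1 = 0.00275. δp/p = √((1·δx/x)² + (-1·δr/r)²) = √(0.00300 + 0.00405) = 0.0840, so δp = 0.000231.
Q = p + s − a: δQ = √(δp² + δs² + δa²) = √(5.33e-08 + 3.84e-09 + 6.25e-10) = 0.000240

0.000240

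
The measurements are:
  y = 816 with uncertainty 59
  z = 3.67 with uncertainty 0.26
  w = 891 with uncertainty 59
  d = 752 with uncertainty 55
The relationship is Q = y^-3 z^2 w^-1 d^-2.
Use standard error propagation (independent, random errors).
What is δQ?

Since Q is a product/quotient, work with relative uncertainties:
  (-3·δy/y)² = (-3×0.0723)² = 0.0471;  (2·δz/z)² = (2×0.0708)² = 0.0201;  (-1·δw/w)² = (-1×0.0662)² = 0.00438;  (-2·δd/d)² = (-2×0.0731)² = 0.0214
δQ/Q = √(0.0929) = 0.305
Q = 4.92e-17, so δQ = 0.305 × 4.92e-17 = 1.5e-17.

1.5e-17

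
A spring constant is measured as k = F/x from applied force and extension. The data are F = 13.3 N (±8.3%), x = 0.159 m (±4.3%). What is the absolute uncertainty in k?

k is a product of powers, so relative uncertainties combine in quadrature:
  (1·δF/F)² = (1×0.0830)² = 0.00689;  (-1·δx/x)² = (-1×0.0430)² = 0.00185
δk/k = √(0.00874) = 0.0935
k = 83.6 N/m, so δk = 0.0935 × 83.6 = 7.82 N/m.

7.82 N/m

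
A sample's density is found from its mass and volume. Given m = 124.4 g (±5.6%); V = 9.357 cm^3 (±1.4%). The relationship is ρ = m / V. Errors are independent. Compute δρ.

Since ρ is a product/quotient, work with relative uncertainties:
  (1·δm/m)² = (1×0.0560)² = 0.00314;  (-1·δV/V)² = (-1×0.0140)² = 0.000196
δρ/ρ = √(0.00333) = 0.0577
ρ = 13.29 g/cm^3, so δρ = 0.0577 × 13.29 = 0.767 g/cm^3.

0.767 g/cm^3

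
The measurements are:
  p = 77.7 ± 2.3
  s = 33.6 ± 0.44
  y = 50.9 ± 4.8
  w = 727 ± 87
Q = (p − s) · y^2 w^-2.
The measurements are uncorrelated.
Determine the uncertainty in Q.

0.0669

Let u = p − s = 44.1. δu = √(δp² + δs²) = √(5.29 + 0.194) = 2.34, so δu/u = 0.0531.
Q is then a monomial in u, y, w:
δQ/Q = √((δu/u)² + (2·δy/y)² + (-2·δw/w)²) = √(0.00282 + 0.0356 + 0.0573) = 0.309
Q = 0.216, so δQ = 0.309 × 0.216 = 0.0669.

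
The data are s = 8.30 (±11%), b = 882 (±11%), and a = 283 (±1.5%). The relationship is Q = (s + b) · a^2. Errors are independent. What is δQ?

Let u = s + b = 890. δu = √(δs² + δb²) = √(0.834 + 9410) = 97.0, so δu/u = 0.109.
Q is then a monomial in u, a:
δQ/Q = √((δu/u)² + (2·δa/a)²) = √(0.0119 + 0.000900) = 0.113
Q = 7.13e+07, so δQ = 0.113 × 7.13e+07 = 8.06e+06.

8.06e+06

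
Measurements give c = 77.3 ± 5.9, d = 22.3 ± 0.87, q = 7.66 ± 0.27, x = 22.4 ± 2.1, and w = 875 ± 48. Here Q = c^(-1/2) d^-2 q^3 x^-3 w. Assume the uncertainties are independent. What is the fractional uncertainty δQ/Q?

0.318

Each factor contributes (exponent × relative error)² to (δQ/Q)²:
  (−½·δc/c)² = (-0.5×0.0763)² = 0.00146;  (-2·δd/d)² = (-2×0.0390)² = 0.00609;  (3·δq/q)² = (3×0.0352)² = 0.0112;  (-3·δx/x)² = (-3×0.0938)² = 0.0791;  (1·δw/w)² = (1×0.0549)² = 0.00301
δQ/Q = √(0.101) = 0.318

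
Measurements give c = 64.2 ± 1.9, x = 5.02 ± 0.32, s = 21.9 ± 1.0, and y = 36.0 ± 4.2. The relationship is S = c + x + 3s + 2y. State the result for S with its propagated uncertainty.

Sums and differences: (δS)² = Σ (cᵢ δxᵢ)².
  (δc)² = 3.61;  (δx)² = 0.102;  (3·δs)² = 9.00;  (2·δy)² = 70.6
δS = √(83.3) = 9.13
S = 207.

207 ± 9.13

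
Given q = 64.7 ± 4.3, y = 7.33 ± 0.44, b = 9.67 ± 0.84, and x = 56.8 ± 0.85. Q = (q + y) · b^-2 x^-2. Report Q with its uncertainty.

(2.39 ± 0.445) × 10^-4

Let u = q + y = 72.0. δu = √(δq² + δy²) = √(18.5 + 0.194) = 4.32, so δu/u = 0.0600.
Q is then a monomial in u, b, x:
δQ/Q = √((δu/u)² + (-2·δb/b)² + (-2·δx/x)²) = √(0.00360 + 0.0302 + 0.000896) = 0.186
Q = 0.000239, so δQ = 0.186 × 0.000239 = 4.45e-05.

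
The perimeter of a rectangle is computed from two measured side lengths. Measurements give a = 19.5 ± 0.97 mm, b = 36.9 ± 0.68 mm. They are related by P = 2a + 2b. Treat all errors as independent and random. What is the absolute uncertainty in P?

2.37 mm

Each term contributes (cᵢ δxᵢ)² to (δP)²:
  (2·δa)² = 3.76;  (2·δb)² = 1.85
δP = √(5.61) = 2.37 mm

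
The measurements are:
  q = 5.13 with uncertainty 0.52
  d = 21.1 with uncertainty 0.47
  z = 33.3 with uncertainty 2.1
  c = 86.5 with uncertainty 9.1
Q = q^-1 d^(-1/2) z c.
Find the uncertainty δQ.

For a monomial Q ∝ q^-1, d^(-1/2), z, c, fractional errors add in quadrature:
  (-1·δq/q)² = (-1×0.101)² = 0.0103;  (−½·δd/d)² = (-0.5×0.0223)² = 0.000124;  (1·δz/z)² = (1×0.0631)² = 0.00398;  (1·δc/c)² = (1×0.105)² = 0.0111
δQ/Q = √(0.0254) = 0.160
Q = 122, so δQ = 0.160 × 122 = 19.5.

19.5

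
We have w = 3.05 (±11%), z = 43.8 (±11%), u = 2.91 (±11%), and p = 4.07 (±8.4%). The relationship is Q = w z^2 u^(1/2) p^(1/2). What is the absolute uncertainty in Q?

Each factor contributes (exponent × relative error)² to (δQ/Q)²:
  (1·δw/w)² = (1×0.110)² = 0.0121;  (2·δz/z)² = (2×0.110)² = 0.0484;  (½·δu/u)² = (0.5×0.110)² = 0.00302;  (½·δp/p)² = (0.5×0.0840)² = 0.00176
δQ/Q = √(0.0653) = 0.256
Q = 20100, so δQ = 0.256 × 20100 = 5150.

5150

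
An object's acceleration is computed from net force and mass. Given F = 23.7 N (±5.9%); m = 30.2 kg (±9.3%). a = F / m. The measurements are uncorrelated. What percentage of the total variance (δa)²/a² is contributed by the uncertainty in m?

71.3%

(δa/a)² = (1·δF/F)² + (-1·δm/m)²
  F term: (1×0.0590)² = 0.00348
  m term: (-1×0.0930)² = 0.00865
Total = 0.0121. Share from m = 0.00865/0.0121 = 0.713.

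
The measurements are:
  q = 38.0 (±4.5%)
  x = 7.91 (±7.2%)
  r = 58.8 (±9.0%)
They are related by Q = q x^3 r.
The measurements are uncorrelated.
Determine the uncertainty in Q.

2.64e+05

Each factor contributes (exponent × relative error)² to (δQ/Q)²:
  (1·δq/q)² = (1×0.0450)² = 0.00202;  (3·δx/x)² = (3×0.0720)² = 0.0467;  (1·δr/r)² = (1×0.0900)² = 0.00810
δQ/Q = √(0.0568) = 0.238
Q = 1.11e+06, so δQ = 0.238 × 1.11e+06 = 2.64e+05.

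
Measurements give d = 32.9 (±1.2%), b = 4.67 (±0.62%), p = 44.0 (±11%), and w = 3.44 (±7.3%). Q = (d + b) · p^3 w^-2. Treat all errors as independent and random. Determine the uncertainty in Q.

97600

Let u = d + b = 37.6. δu = √(δd² + δb²) = √(0.156 + 0.000838) = 0.396, so δu/u = 0.0105.
Q is then a monomial in u, p, w:
δQ/Q = √((δu/u)² + (3·δp/p)² + (-2·δw/w)²) = √(0.000111 + 0.109 + 0.0213) = 0.361
Q = 2.7e+05, so δQ = 0.361 × 2.7e+05 = 97600.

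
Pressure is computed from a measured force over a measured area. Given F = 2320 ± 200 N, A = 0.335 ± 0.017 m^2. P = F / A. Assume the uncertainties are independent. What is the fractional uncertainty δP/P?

P is a product of powers, so relative uncertainties combine in quadrature:
  (1·δF/F)² = (1×0.0862)² = 0.00743;  (-1·δA/A)² = (-1×0.0507)² = 0.00258
δP/P = √(0.0100) = 0.100

0.100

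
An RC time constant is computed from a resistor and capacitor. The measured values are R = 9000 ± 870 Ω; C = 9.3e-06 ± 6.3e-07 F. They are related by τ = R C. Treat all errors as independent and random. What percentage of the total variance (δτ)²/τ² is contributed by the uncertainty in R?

67.1%

(δτ/τ)² = (1·δR/R)² + (1·δC/C)²
  R term: (1×0.0967)² = 0.00934
  C term: (1×0.0677)² = 0.00459
Total = 0.0139. Share from R = 0.00934/0.0139 = 0.671.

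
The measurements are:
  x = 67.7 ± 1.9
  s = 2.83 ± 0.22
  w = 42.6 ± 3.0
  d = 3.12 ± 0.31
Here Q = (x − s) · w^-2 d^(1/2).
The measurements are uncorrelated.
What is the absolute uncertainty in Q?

0.00961

Let u = x − s = 64.9. δu = √(δx² + δs²) = √(3.61 + 0.0484) = 1.91, so δu/u = 0.0295.
Q is then a monomial in u, w, d:
δQ/Q = √((δu/u)² + (-2·δw/w)² + (½·δd/d)²) = √(0.000869 + 0.0198 + 0.00247) = 0.152
Q = 0.0631, so δQ = 0.152 × 0.0631 = 0.00961.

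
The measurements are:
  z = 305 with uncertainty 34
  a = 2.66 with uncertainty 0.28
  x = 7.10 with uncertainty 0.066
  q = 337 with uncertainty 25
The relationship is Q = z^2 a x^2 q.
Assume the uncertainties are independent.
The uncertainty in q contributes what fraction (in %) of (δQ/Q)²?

8.26%

(δQ/Q)² = (2·δz/z)² + (1·δa/a)² + (2·δx/x)² + (1·δq/q)²
  z term: (2×0.111)² = 0.0497
  a term: (1×0.105)² = 0.0111
  x term: (2×0.00930)² = 0.000346
  q term: (1×0.0742)² = 0.00550
Total = 0.0666. Share from q = 0.00550/0.0666 = 0.0826.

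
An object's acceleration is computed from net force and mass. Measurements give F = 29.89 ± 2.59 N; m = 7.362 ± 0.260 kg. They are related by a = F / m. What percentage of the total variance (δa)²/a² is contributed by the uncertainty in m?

14.2%

(δa/a)² = (1·δF/F)² + (-1·δm/m)²
  F term: (1×0.0867)² = 0.00751
  m term: (-1×0.0353)² = 0.00125
Total = 0.00876. Share from m = 0.00125/0.00876 = 0.142.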